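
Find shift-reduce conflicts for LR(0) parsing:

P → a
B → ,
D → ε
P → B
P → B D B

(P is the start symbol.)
No shift-reduce conflicts

A shift-reduce conflict occurs when an LR(0) state has both:
  - a complete (reduce) item [A → α .] (dot at the end), and
  - a shift item [B → β . c γ] (dot before a terminal).

Augment with P' → P and build the canonical LR(0) collection (I0 = CLOSURE({[P' → . P]}), then GOTO on every symbol after a dot until no new states appear). It has 7 states:
  I0: { [B → . ,], [P → . B D B], [P → . B], [P → . a], [P' → . P] }  — shift
  I1: { [B → , .] }  — reduce
  I2: { [D → .], [P → B . D B], [P → B .] }  — 2 reduces
  I3: { [P' → P .] }  — accept
  I4: { [P → a .] }  — reduce
  I5: { [B → . ,], [P → B D . B] }  — shift
  I6: { [P → B D B .] }  — reduce

No state contains both a complete item and a shift item.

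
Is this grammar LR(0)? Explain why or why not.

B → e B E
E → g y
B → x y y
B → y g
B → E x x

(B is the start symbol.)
Augment with B' → B and build the canonical LR(0) collection (I0 = CLOSURE({[B' → . B]}), then GOTO on every symbol after a dot until no new states appear). It has 15 states:
  I0: { [B → . E x x], [B → . e B E], [B → . x y y], [B → . y g], [B' → . B], [E → . g y] }  — shift
  I1: { [B' → B .] }  — accept
  I2: { [B → E . x x] }  — shift
  I3: { [B → . E x x], [B → . e B E], [B → . x y y], [B → . y g], [B → e . B E], [E → . g y] }  — shift
  I4: { [E → g . y] }  — shift
  I5: { [B → x . y y] }  — shift
  I6: { [B → y . g] }  — shift
  I7: { [B → y g .] }  — reduce
  I8: { [B → x y . y] }  — shift
  I9: { [B → x y y .] }  — reduce
  I10: { [E → g y .] }  — reduce
  I11: { [B → e B . E], [E → . g y] }  — shift
  I12: { [B → e B E .] }  — reduce
  I13: { [B → E x . x] }  — shift
  I14: { [B → E x x .] }  — reduce

Every state is either a pure shift/goto state or contains exactly one complete item and nothing to shift — no conflicts. The grammar is LR(0).

Answer: Yes, the grammar is LR(0)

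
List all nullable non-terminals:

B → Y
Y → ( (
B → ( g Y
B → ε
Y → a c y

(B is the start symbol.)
{ 'B' }

A non-terminal is nullable if it can derive ε (the empty string): either it has an ε-production, or it has a production whose right-hand side consists entirely of nullable non-terminals.

ε-productions: B → ε
So B is immediately nullable.
No further non-terminal can be added: every production for the remaining non-terminals contains a terminal or a non-nullable non-terminal.
Nullable = { 'B' }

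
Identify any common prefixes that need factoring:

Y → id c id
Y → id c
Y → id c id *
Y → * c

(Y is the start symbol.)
Yes, Y has productions with common prefix 'id c'

Left-factoring is needed when two productions for the same non-terminal
share a common prefix on the right-hand side.

Productions for Y:
  Y → id c id
  Y → id c
  Y → id c id *
  Y → * c

Found common prefix 'id c' in productions for Y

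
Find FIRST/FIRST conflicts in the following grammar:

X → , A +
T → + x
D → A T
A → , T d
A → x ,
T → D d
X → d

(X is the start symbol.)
A FIRST/FIRST conflict occurs when two productions N → α and N → β for the same non-terminal have FIRST(α) ∩ FIRST(β) ≠ ∅ (with ε ∈ FIRST of a nullable right-hand side, so two nullable alternatives also conflict).

FIRST sets of the non-terminals at (or reachable through a nullable prefix from) the front of some alternative:
  FIRST(D) = { ',', 'x' }

Productions for X:
  X → , A +: FIRST = { ',' }
  X → d: FIRST = { 'd' }
Productions for T:
  T → + x: FIRST = { '+' }
  T → D d: FIRST = { ',', 'x' }
Productions for A:
  A → , T d: FIRST = { ',' }
  A → x ,: FIRST = { 'x' }
D has only one production, so no FIRST/FIRST conflict is possible there.

All alternatives of each non-terminal have pairwise disjoint FIRST sets.

Answer: No FIRST/FIRST conflicts.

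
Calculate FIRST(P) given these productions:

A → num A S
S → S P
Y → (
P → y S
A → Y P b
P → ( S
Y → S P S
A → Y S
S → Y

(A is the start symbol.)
{ '(', 'y' }

From P → y S:
  - y is a terminal: add 'y' and stop
From P → ( S:
  - '(' is a terminal: add '(' and stop

Collecting: FIRST(P) = { '(', 'y' }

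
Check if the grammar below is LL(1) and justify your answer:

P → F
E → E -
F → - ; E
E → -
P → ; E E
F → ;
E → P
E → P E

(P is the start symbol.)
A grammar is LL(1) if for each non-terminal N with multiple productions, the predict sets of those productions are pairwise disjoint, where PREDICT(N → α) = (FIRST(α) \ {ε}) ∪ (FOLLOW(N) if α ⇒* ε).

Relevant sets:
  FIRST(F) = { '-', ';' }
  FIRST(E) = { '-', ';' }
  FIRST(P) = { '-', ';' }

For P:
  PREDICT(P → F) = { '-', ';' }
  PREDICT(P → ';' E E) = { ';' }
For E:
  PREDICT(E → E '-') = { '-', ';' }
  PREDICT(E → '-') = { '-' }
  PREDICT(E → P) = { '-', ';' }
  PREDICT(E → P E) = { '-', ';' }
For F:
  PREDICT(F → '-' ';' E) = { '-' }
  PREDICT(F → ';') = { ';' }

Conflict found: Predict set conflict for P: { ';' }
The grammar is NOT LL(1).

Answer: No. Predict set conflict for P: { ';' }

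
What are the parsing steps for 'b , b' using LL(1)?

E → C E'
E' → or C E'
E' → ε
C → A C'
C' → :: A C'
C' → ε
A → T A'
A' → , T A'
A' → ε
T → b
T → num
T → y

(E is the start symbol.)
LL(1) parsing maintains a stack (initially the start symbol over $) and the input. At each step: if the stack top is a terminal, match it against the current input token; if it is a non-terminal N, replace it with the RHS of M[N, lookahead] (the unique production whose predict set contains the lookahead).

Stack is shown with the top on the left.

Stack           Input    Action
-------------------------------
E $             b , b $  output E → C E'
C E' $          b , b $  output C → A C'
A C' E' $       b , b $  output A → T A'
T A' C' E' $    b , b $  output T → b
b A' C' E' $    b , b $  match 'b'
A' C' E' $      , b $    output A' → , T A'
, T A' C' E' $  , b $    match ','
T A' C' E' $    b $      output T → b
b A' C' E' $    b $      match 'b'
A' C' E' $      $        output A' → ε
C' E' $         $        output C' → ε
E' $            $        output E' → ε
$               $        accept

The string is accepted.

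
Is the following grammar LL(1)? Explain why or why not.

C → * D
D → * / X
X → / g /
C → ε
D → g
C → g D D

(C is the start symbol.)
Relevant sets:
  FOLLOW(C) = { $ }

For C:
  PREDICT(C → '*' D) = { '*' }
  PREDICT(C → ε) = { $ }
  PREDICT(C → g D D) = { 'g' }
For D:
  PREDICT(D → '*' '/' X) = { '*' }
  PREDICT(D → g) = { 'g' }
X has a single production, so nothing to check there.

All predict sets are disjoint. The grammar IS LL(1).

Answer: Yes, the grammar is LL(1).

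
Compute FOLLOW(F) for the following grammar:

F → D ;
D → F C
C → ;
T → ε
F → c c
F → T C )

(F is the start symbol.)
F is the start symbol, so $ ∈ FOLLOW(F).
In D → F C: F is followed by C, add FIRST(C) \ {ε} = { ';' }

Taking the union: FOLLOW(F) = { $, ';' }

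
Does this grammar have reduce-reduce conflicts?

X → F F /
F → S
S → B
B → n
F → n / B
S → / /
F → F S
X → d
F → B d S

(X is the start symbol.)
Yes — I12: [F → F S .] vs [F → S .]

Augment with X' → X and build the canonical LR(0) collection (I0 = CLOSURE({[X' → . X]}), then GOTO on every symbol after a dot until no new states appear). It has 19 states:
  I0: { [B → . n], [F → . B d S], [F → . F S], [F → . S], [F → . n / B], [S → . / /], [S → . B], [X → . F F /], [X → . d], [X' → . X] }  — shift
  I1: { [S → / . /] }  — shift
  I2: { [F → B . d S], [S → B .] }  — shift, reduce
  I3: { [B → . n], [F → . B d S], [F → . F S], [F → . S], [F → . n / B], [F → F . S], [S → . / /], [S → . B], [X → F . F /] }  — shift
  I4: { [F → S .] }  — reduce
  I5: { [X' → X .] }  — accept
  I6: { [X → d .] }  — reduce
  I7: { [B → n .], [F → n . / B] }  — shift, reduce
  I8: { [B → . n], [F → n / . B] }  — shift
  I9: { [F → n / B .] }  — reduce
  I10: { [B → n .] }  — reduce
  I11: { [B → . n], [F → F . S], [S → . / /], [S → . B], [X → F F . /] }  — shift
  I12: { [F → F S .], [F → S .] }  — 2 reduces
  I13: { [S → / . /], [X → F F / .] }  — shift, reduce
  I14: { [S → B .] }  — reduce
  I15: { [F → F S .] }  — reduce
  I16: { [S → / / .] }  — reduce
  I17: { [B → . n], [F → B d . S], [S → . / /], [S → . B] }  — shift
  I18: { [F → B d S .] }  — reduce

I12 contains complete items [F → F S .], [F → S .] — reduce-reduce conflict.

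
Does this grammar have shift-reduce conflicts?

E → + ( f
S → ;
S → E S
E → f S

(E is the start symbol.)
No shift-reduce conflicts

A shift-reduce conflict occurs when an LR(0) state has both:
  - a complete (reduce) item [A → α .] (dot at the end), and
  - a shift item [B → β . c γ] (dot before a terminal).

Augment with E' → E and build the canonical LR(0) collection (I0 = CLOSURE({[E' → . E]}), then GOTO on every symbol after a dot until no new states appear). It has 10 states:
  I0: { [E → . + ( f], [E → . f S], [E' → . E] }  — shift
  I1: { [E → + . ( f] }  — shift
  I2: { [E' → E .] }  — accept
  I3: { [E → . + ( f], [E → . f S], [E → f . S], [S → . ;], [S → . E S] }  — shift
  I4: { [S → ; .] }  — reduce
  I5: { [E → . + ( f], [E → . f S], [S → . ;], [S → . E S], [S → E . S] }  — shift
  I6: { [E → f S .] }  — reduce
  I7: { [S → E S .] }  — reduce
  I8: { [E → + ( . f] }  — shift
  I9: { [E → + ( f .] }  — reduce

No state contains both a complete item and a shift item.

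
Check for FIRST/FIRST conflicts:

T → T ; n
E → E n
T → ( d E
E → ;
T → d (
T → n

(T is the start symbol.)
A FIRST/FIRST conflict occurs when two productions N → α and N → β for the same non-terminal have FIRST(α) ∩ FIRST(β) ≠ ∅ (with ε ∈ FIRST of a nullable right-hand side, so two nullable alternatives also conflict).

FIRST sets of the non-terminals at (or reachable through a nullable prefix from) the front of some alternative:
  FIRST(T) = { '(', 'd', 'n' }
  FIRST(E) = { ';' }

Productions for T:
  T → T ; n: FIRST = { '(', 'd', 'n' }
  T → ( d E: FIRST = { '(' }
  T → d (: FIRST = { 'd' }
  T → n: FIRST = { 'n' }
Productions for E:
  E → E n: FIRST = { ';' }
  E → ;: FIRST = { ';' }

Conflict for T: T → T ; n and T → ( d E
  Overlap: { '(' }
Conflict for T: T → T ; n and T → d (
  Overlap: { 'd' }
Conflict for T: T → T ; n and T → n
  Overlap: { 'n' }
Conflict for E: E → E n and E → ;
  Overlap: { ';' }

Answer: Yes. T → T ';' n / T → '(' d E on { '(' }; T → T ';' n / T → d '(' on { 'd' }; T → T ';' n / T → n on { 'n' }; E → E n / E → ';' on { ';' }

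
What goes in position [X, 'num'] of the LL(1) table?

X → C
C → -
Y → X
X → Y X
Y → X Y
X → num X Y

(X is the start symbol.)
To find M[X, 'num'], we find productions for X where 'num' is in the predict set (PREDICT(N → α) = (FIRST(α) \ {ε}) ∪ (FOLLOW(N) if α ⇒* ε)).

Relevant sets:
  FIRST(C) = { '-' }
  FIRST(Y) = { '-', 'num' }

X → C: PREDICT = { '-' }
X → Y X: PREDICT = { '-', 'num' }
  'num' is in predict set, so this production goes in M[X, 'num']
X → num X Y: PREDICT = { 'num' }
  'num' is in predict set, so this production goes in M[X, 'num']

M[X, 'num'] = X → Y X, X → num X Y  (a multiply-defined cell — the grammar is not LL(1))

Answer: X → Y X, X → num X Y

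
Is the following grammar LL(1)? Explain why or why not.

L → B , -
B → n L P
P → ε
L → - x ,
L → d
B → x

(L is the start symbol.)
A grammar is LL(1) if for each non-terminal N with multiple productions, the predict sets of those productions are pairwise disjoint, where PREDICT(N → α) = (FIRST(α) \ {ε}) ∪ (FOLLOW(N) if α ⇒* ε).

Relevant sets:
  FIRST(B) = { 'n', 'x' }

For L:
  PREDICT(L → B ',' '-') = { 'n', 'x' }
  PREDICT(L → '-' x ',') = { '-' }
  PREDICT(L → d) = { 'd' }
For B:
  PREDICT(B → n L P) = { 'n' }
  PREDICT(B → x) = { 'x' }
P has a single production, so nothing to check there.

All predict sets are disjoint. The grammar IS LL(1).

Answer: Yes, the grammar is LL(1).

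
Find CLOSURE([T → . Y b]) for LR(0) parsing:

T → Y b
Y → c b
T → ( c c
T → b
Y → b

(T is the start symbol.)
{ [T → . Y b], [Y → . b], [Y → . c b] }

To compute CLOSURE, for each item [A → α.Bβ] where B is a non-terminal, add [B → .γ] for all productions B → γ; repeat for the newly added items until nothing changes.

Start with: [T → . Y b]
  [T → . Y b] has the dot before Y: add [Y → . c b], [Y → . b]
No further items can be added.

CLOSURE = { [T → . Y b], [Y → . b], [Y → . c b] }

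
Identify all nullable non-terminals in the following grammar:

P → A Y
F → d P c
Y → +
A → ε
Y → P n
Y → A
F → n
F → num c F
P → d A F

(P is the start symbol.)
{ 'A', 'P', 'Y' }

A non-terminal is nullable if it can derive ε (the empty string): either it has an ε-production, or it has a production whose right-hand side consists entirely of nullable non-terminals.

ε-productions: A → ε
So A is immediately nullable.
Y → A: every symbol on the right is nullable, so Y is nullable too.
P → A Y: every symbol on the right is nullable, so P is nullable too.
No further non-terminal can be added: every production for the remaining non-terminals contains a terminal or a non-nullable non-terminal.
Nullable = { 'A', 'P', 'Y' }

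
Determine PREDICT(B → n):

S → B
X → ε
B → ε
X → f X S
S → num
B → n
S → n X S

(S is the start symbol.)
PREDICT(B → n) = (FIRST(RHS) \ {ε}) ∪ (FOLLOW(B) if ε ∈ FIRST(RHS), i.e. RHS ⇒* ε)
FIRST(n) = { 'n' }
ε ∉ FIRST(n), so FOLLOW(B) is not added.
PREDICT(B → n) = { 'n' }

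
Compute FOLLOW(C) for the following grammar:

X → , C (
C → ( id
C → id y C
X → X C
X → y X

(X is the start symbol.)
To compute FOLLOW(C), find every occurrence of C on a right-hand side N → α C β: add FIRST(β) \ {ε}, and if β is empty or nullable also add FOLLOW(N). Iterate to a fixed point.

In X → , C (: C is followed by '(', add FIRST('(') \ {ε} = { '(' }
In C → id y C: C is at the end; this adds FOLLOW(C) to itself — nothing new
In X → X C: C is at the end, add FOLLOW(X)

The FOLLOW sets referred to above (computed the same way, to a fixed point):
  FOLLOW(X) = { $, '(', 'id' }

Taking the union: FOLLOW(C) = { $, '(', 'id' }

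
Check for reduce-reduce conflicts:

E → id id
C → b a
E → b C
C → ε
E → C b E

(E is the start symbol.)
Augment with E' → E and build the canonical LR(0) collection (I0 = CLOSURE({[E' → . E]}), then GOTO on every symbol after a dot until no new states appear). It has 11 states:
  I0: { [C → . b a], [C → .], [E → . C b E], [E → . b C], [E → . id id], [E' → . E] }  — shift, reduce
  I1: { [E → C . b E] }  — shift
  I2: { [E' → E .] }  — accept
  I3: { [C → . b a], [C → .], [C → b . a], [E → b . C] }  — shift, reduce
  I4: { [E → id . id] }  — shift
  I5: { [E → id id .] }  — reduce
  I6: { [E → b C .] }  — reduce
  I7: { [C → b a .] }  — reduce
  I8: { [C → b . a] }  — shift
  I9: { [C → . b a], [C → .], [E → . C b E], [E → . b C], [E → . id id], [E → C b . E] }  — shift, reduce
  I10: { [E → C b E .] }  — reduce

No state contains more than one complete item.

Answer: No reduce-reduce conflicts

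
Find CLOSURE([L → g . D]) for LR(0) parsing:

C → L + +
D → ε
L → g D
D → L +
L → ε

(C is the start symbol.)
Start with: [L → g . D]
  [L → g . D] has the dot before D: add [D → .], [D → . L +]
  [D → . L +] has the dot before L: add [L → . g D], [L → .]
No further items can be added.

CLOSURE = { [D → . L +], [D → .], [L → . g D], [L → .], [L → g . D] }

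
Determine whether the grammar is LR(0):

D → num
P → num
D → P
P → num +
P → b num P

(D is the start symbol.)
A grammar is LR(0) if no state in the canonical LR(0) collection has:
  - both a shift item (dot before a terminal) and a complete item (shift-reduce conflict), or
  - two or more complete items (reduce-reduce conflict; the accept item [D' → D .] counts as a complete item here).

Augment with D' → D and build the canonical LR(0) collection (I0 = CLOSURE({[D' → . D]}), then GOTO on every symbol after a dot until no new states appear). It has 9 states:
  I0: { [D → . P], [D → . num], [D' → . D], [P → . b num P], [P → . num +], [P → . num] }  — shift
  I1: { [D' → D .] }  — accept
  I2: { [D → P .] }  — reduce
  I3: { [P → b . num P] }  — shift
  I4: { [D → num .], [P → num . +], [P → num .] }  — shift, 2 reduces
  I5: { [P → num + .] }  — reduce
  I6: { [P → . b num P], [P → . num +], [P → . num], [P → b num . P] }  — shift
  I7: { [P → b num P .] }  — reduce
  I8: { [P → num . +], [P → num .] }  — shift, reduce

Conflict in state I4:
  Shift-reduce conflict between [D → num .] and [P → num . +]
So the grammar is NOT LR(0).

Answer: No. Shift-reduce conflict between [D → num .] and [P → num . +]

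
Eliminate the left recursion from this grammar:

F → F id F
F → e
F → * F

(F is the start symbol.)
F is directly left-recursive. The standard transformation for
  A → A α₁ | ... | A α_m | β₁ | ... | β_n
is
  A  → β₁ A' | ... | β_n A'
  A' → α₁ A' | ... | α_m A' | ε

F → e becomes F → e F'
F → * F becomes F → * F F'
F → F id F becomes F' → id F F'
Add F' → ε

Resulting grammar:
F → e F'
F → * F F'
F' → id F F'
F' → ε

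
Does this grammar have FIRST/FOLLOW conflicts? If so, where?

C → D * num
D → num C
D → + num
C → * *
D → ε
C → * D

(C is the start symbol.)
No FIRST/FOLLOW conflicts.

A FIRST/FOLLOW conflict occurs when a non-terminal N has a nullable alternative N → β (β ⇒* ε) and another alternative N → α with FIRST(α) ∩ FOLLOW(N) ≠ ∅: on such a lookahead the parser cannot decide between expanding α and letting N vanish via β.

Nullable non-terminals: D.

D: nullable alternative(s) D → ε; FOLLOW(D) = { $, '*' }
  D → num C: FIRST \ {ε} = { 'num' } — disjoint from FOLLOW(D)
  D → + num: FIRST \ {ε} = { '+' } — disjoint from FOLLOW(D)
  D → ε: FIRST \ {ε} = { } — this is the only nullable alternative, skip

C has no nullable alternative, so no FIRST/FOLLOW check is needed there.

No FIRST/FOLLOW conflicts found.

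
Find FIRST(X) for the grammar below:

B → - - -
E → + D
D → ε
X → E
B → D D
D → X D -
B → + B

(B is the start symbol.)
{ '+' }

To compute FIRST(X), examine every production with X on the left-hand side, reading each right-hand side left to right until a non-nullable symbol is reached.

FIRST sets of the other non-terminals involved (by the same procedure, iterated to a fixed point):
  FIRST(E) = { '+' }

From X → E:
  - E is a non-terminal: add FIRST(E) \ {ε} = { '+' }
    E is not nullable, so stop

Collecting: FIRST(X) = { '+' }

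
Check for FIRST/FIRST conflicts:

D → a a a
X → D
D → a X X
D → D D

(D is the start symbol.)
FIRST sets of the non-terminals at (or reachable through a nullable prefix from) the front of some alternative:
  FIRST(D) = { 'a' }

Productions for D:
  D → a a a: FIRST = { 'a' }
  D → a X X: FIRST = { 'a' }
  D → D D: FIRST = { 'a' }
X has only one production, so no FIRST/FIRST conflict is possible there.

Conflict for D: D → a a a and D → a X X
  Overlap: { 'a' }
Conflict for D: D → a a a and D → D D
  Overlap: { 'a' }
Conflict for D: D → a X X and D → D D
  Overlap: { 'a' }

Answer: Yes. D → a a a / D → a X X on { 'a' }; D → a a a / D → D D on { 'a' }; D → a X X / D → D D on { 'a' }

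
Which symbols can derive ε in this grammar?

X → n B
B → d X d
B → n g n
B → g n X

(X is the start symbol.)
There are no ε-productions, so no non-terminal can derive ε.
No non-terminals are nullable.

Answer: None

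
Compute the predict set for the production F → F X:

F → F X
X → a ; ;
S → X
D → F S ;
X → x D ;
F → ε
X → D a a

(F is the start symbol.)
PREDICT(F → F X) = (FIRST(RHS) \ {ε}) ∪ (FOLLOW(F) if ε ∈ FIRST(RHS), i.e. RHS ⇒* ε)
FIRST(F) = { 'a', 'x', ε }
FIRST(X) = { 'a', 'x' }
FIRST(F X) = { 'a', 'x' }
ε ∉ FIRST(F X), so FOLLOW(F) is not added.
PREDICT(F → F X) = { 'a', 'x' }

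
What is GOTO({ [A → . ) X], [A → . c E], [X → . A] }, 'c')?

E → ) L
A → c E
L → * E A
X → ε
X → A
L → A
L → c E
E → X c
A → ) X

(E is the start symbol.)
GOTO(I, 'c') = CLOSURE({ [A → αX.β] : [A → α.Xβ] ∈ I, X = 'c' })

Items with dot before 'c', with the dot advanced:
  [A → . c E] → [A → c . E]
Closure of the advanced items:
  [A → c . E] has the dot before E: add [E → . ) L], [E → . X c]
  [E → . X c] has the dot before X: add [X → .], [X → . A]
  [X → . A] has the dot before A: add [A → . c E], [A → . ) X]

GOTO = { [A → . ) X], [A → . c E], [A → c . E], [E → . ) L], [E → . X c], [X → . A], [X → .] }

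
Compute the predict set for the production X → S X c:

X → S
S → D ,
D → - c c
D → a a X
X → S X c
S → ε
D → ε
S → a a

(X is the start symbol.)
{ ',', '-', 'a', 'c' }

PREDICT(X → S X c) = (FIRST(RHS) \ {ε}) ∪ (FOLLOW(X) if ε ∈ FIRST(RHS), i.e. RHS ⇒* ε)
FIRST(S) = { ',', '-', 'a', ε }
FIRST(X) = { ',', '-', 'a', 'c', ε }
FIRST(S X c) = { ',', '-', 'a', 'c' }
ε ∉ FIRST(S X c), so FOLLOW(X) is not added.
PREDICT(X → S X c) = { ',', '-', 'a', 'c' }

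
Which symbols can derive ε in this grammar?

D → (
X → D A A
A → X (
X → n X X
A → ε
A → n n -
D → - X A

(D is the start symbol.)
A non-terminal is nullable if it can derive ε (the empty string): either it has an ε-production, or it has a production whose right-hand side consists entirely of nullable non-terminals.

ε-productions: A → ε
So A is immediately nullable.
No further non-terminal can be added: every production for the remaining non-terminals contains a terminal or a non-nullable non-terminal.
Nullable = { 'A' }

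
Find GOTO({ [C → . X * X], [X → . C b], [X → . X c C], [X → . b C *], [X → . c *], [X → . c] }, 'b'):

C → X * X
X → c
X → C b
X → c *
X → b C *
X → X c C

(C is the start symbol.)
GOTO(I, 'b') = CLOSURE({ [A → αX.β] : [A → α.Xβ] ∈ I, X = 'b' })

Items with dot before 'b', with the dot advanced:
  [X → . b C *] → [X → b . C *]
Closure of the advanced items:
  [X → b . C *] has the dot before C: add [C → . X * X]
  [C → . X * X] has the dot before X: add [X → . c], [X → . C b], [X → . c *], [X → . b C *], [X → . X c C]

GOTO = { [C → . X * X], [X → . C b], [X → . X c C], [X → . b C *], [X → . c *], [X → . c], [X → b . C *] }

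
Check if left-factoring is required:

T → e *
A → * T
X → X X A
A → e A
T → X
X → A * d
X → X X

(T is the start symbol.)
Yes, X has productions with common prefix 'X X'

Left-factoring is needed when two productions for the same non-terminal
share a common prefix on the right-hand side.

Productions for T:
  T → e *
  T → X
Productions for A:
  A → * T
  A → e A
Productions for X:
  X → X X A
  X → A * d
  X → X X

Found common prefix 'X X' in productions for X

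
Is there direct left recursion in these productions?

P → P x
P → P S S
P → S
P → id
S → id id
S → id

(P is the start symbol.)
Yes, P is left-recursive

P → P x: LEFT RECURSIVE (starts with P)
P → P S S: LEFT RECURSIVE (starts with P)
P → S: starts with S
P → id: starts with id
S → id id: starts with id
S → id: starts with id

The grammar has direct left recursion on: P.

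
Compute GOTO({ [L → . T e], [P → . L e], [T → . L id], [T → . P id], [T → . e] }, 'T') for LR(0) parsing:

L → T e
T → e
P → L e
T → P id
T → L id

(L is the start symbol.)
GOTO(I, 'T') = CLOSURE({ [A → αX.β] : [A → α.Xβ] ∈ I, X = 'T' })

Items with dot before 'T', with the dot advanced:
  [L → . T e] → [L → T . e]
Closure adds nothing (no advanced item has the dot before a non-terminal).

GOTO = { [L → T . e] }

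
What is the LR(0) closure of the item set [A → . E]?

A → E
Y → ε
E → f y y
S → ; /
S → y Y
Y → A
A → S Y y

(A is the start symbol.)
{ [A → . E], [E → . f y y] }

To compute CLOSURE, for each item [A → α.Bβ] where B is a non-terminal, add [B → .γ] for all productions B → γ; repeat for the newly added items until nothing changes.

Start with: [A → . E]
  [A → . E] has the dot before E: add [E → . f y y]
No further items can be added.

CLOSURE = { [A → . E], [E → . f y y] }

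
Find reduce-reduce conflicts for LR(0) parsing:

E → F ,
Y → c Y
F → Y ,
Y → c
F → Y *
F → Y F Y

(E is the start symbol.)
A reduce-reduce conflict occurs when an LR(0) state has two complete items [A → α .] and [B → β .] — both call for a reduction, and with no lookahead the parser cannot choose between them.

Augment with E' → E and build the canonical LR(0) collection (I0 = CLOSURE({[E' → . E]}), then GOTO on every symbol after a dot until no new states appear). It has 11 states:
  I0: { [E → . F ,], [E' → . E], [F → . Y *], [F → . Y ,], [F → . Y F Y], [Y → . c Y], [Y → . c] }  — shift
  I1: { [E' → E .] }  — accept
  I2: { [E → F . ,] }  — shift
  I3: { [F → . Y *], [F → . Y ,], [F → . Y F Y], [F → Y . *], [F → Y . ,], [F → Y . F Y], [Y → . c Y], [Y → . c] }  — shift
  I4: { [Y → . c Y], [Y → . c], [Y → c . Y], [Y → c .] }  — shift, reduce
  I5: { [Y → c Y .] }  — reduce
  I6: { [F → Y * .] }  — reduce
  I7: { [F → Y , .] }  — reduce
  I8: { [F → Y F . Y], [Y → . c Y], [Y → . c] }  — shift
  I9: { [F → Y F Y .] }  — reduce
  I10: { [E → F , .] }  — reduce

No state contains more than one complete item.

Answer: No reduce-reduce conflicts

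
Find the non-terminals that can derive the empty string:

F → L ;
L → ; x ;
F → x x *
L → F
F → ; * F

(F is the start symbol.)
None

A non-terminal is nullable if it can derive ε (the empty string): either it has an ε-production, or it has a production whose right-hand side consists entirely of nullable non-terminals.

There are no ε-productions, so no non-terminal can derive ε.
No non-terminals are nullable.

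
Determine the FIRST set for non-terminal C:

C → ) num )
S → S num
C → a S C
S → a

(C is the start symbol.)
To compute FIRST(C), examine every production with C on the left-hand side, reading each right-hand side left to right until a non-nullable symbol is reached.

From C → ) num ):
  - ')' is a terminal: add ')' and stop
From C → a S C:
  - a is a terminal: add 'a' and stop

Collecting: FIRST(C) = { ')', 'a' }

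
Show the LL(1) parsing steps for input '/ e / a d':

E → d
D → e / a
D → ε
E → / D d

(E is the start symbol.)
Stack is shown with the top on the left.

Stack      Input        Action
------------------------------
E $        / e / a d $  output E → / D d
/ D d $    / e / a d $  match '/'
D d $      e / a d $    output D → e / a
e / a d $  e / a d $    match 'e'
/ a d $    / a d $      match '/'
a d $      a d $        match 'a'
d $        d $          match 'd'
$          $            accept

The string is accepted.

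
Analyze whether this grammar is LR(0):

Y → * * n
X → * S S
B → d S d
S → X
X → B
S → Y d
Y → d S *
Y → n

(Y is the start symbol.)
No. Reduce-reduce conflict: [Y → * * n .] and [Y → n .]

A grammar is LR(0) if no state in the canonical LR(0) collection has:
  - both a shift item (dot before a terminal) and a complete item (shift-reduce conflict), or
  - two or more complete items (reduce-reduce conflict; the accept item [Y' → Y .] counts as a complete item here).

Augment with Y' → Y and build the canonical LR(0) collection (I0 = CLOSURE({[Y' → . Y]}), then GOTO on every symbol after a dot until no new states appear). It has 21 states:
  I0: { [Y → . * * n], [Y → . d S *], [Y → . n], [Y' → . Y] }  — shift
  I1: { [Y → * . * n] }  — shift
  I2: { [Y' → Y .] }  — accept
  I3: { [B → . d S d], [S → . X], [S → . Y d], [X → . * S S], [X → . B], [Y → . * * n], [Y → . d S *], [Y → . n], [Y → d . S *] }  — shift
  I4: { [Y → n .] }  — reduce
  I5: { [B → . d S d], [S → . X], [S → . Y d], [X → * . S S], [X → . * S S], [X → . B], [Y → * . * n], [Y → . * * n], [Y → . d S *], [Y → . n] }  — shift
  I6: { [X → B .] }  — reduce
  I7: { [Y → d S . *] }  — shift
  I8: { [S → X .] }  — reduce
  I9: { [S → Y . d] }  — shift
  I10: { [B → . d S d], [B → d . S d], [S → . X], [S → . Y d], [X → . * S S], [X → . B], [Y → . * * n], [Y → . d S *], [Y → . n], [Y → d . S *] }  — shift
  I11: { [B → d S . d], [Y → d S . *] }  — shift
  I12: { [Y → d S * .] }  — reduce
  I13: { [B → d S d .] }  — reduce
  I14: { [S → Y d .] }  — reduce
  I15: { [B → . d S d], [S → . X], [S → . Y d], [X → * . S S], [X → . * S S], [X → . B], [Y → * * . n], [Y → * . * n], [Y → . * * n], [Y → . d S *], [Y → . n] }  — shift
  I16: { [B → . d S d], [S → . X], [S → . Y d], [X → * S . S], [X → . * S S], [X → . B], [Y → . * * n], [Y → . d S *], [Y → . n] }  — shift
  I17: { [X → * S S .] }  — reduce
  I18: { [Y → * * n .], [Y → n .] }  — 2 reduces
  I19: { [Y → * * . n] }  — shift
  I20: { [Y → * * n .] }  — reduce

Conflict in state I18:
  Reduce-reduce conflict: [Y → * * n .] and [Y → n .]
So the grammar is NOT LR(0).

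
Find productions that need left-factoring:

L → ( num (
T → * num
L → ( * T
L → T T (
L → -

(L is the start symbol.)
Left-factoring is needed when two productions for the same non-terminal
share a common prefix on the right-hand side.

Productions for L:
  L → ( num (
  L → ( * T
  L → T T (
  L → -

Found common prefix '(' in productions for L

Answer: Yes, L has productions with common prefix '('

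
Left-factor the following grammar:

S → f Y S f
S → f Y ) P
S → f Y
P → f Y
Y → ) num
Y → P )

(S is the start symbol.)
S → f Y S'
S' → S f
S' → ) P
S' → ε
P → f Y
Y → ) num
Y → P )

Left-factoring transforms A → αβ₁ | αβ₂ into A → αA' and A' → β₁ | β₂
(α is the longest common prefix among the alternatives). Repeat until
no nonterminal has two alternatives with a common prefix.

Round 1: S has alternatives sharing prefix 'f Y'. Introduce S': S → f Y S'
  Add: S' → S f
  Add: S' → ) P
  Add: S' → ε

No remaining common prefixes — done.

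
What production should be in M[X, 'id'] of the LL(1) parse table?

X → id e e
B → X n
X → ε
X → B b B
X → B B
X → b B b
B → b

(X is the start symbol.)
To find M[X, 'id'], we find productions for X where 'id' is in the predict set (PREDICT(N → α) = (FIRST(α) \ {ε}) ∪ (FOLLOW(N) if α ⇒* ε)).

Relevant sets:
  FIRST(B) = { 'b', 'id', 'n' }
  FOLLOW(X) = { $, 'n' }

X → id e e: PREDICT = { 'id' }
  'id' is in predict set, so this production goes in M[X, 'id']
X → ε: PREDICT = { $, 'n' }
X → B b B: PREDICT = { 'b', 'id', 'n' }
  'id' is in predict set, so this production goes in M[X, 'id']
X → B B: PREDICT = { 'b', 'id', 'n' }
  'id' is in predict set, so this production goes in M[X, 'id']
X → b B b: PREDICT = { 'b' }

M[X, 'id'] = X → id e e, X → B b B, X → B B  (a multiply-defined cell — the grammar is not LL(1))

Answer: X → id e e, X → B b B, X → B B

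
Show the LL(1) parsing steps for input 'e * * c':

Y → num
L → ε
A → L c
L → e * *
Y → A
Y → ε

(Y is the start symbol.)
LL(1) parsing maintains a stack (initially the start symbol over $) and the input. At each step: if the stack top is a terminal, match it against the current input token; if it is a non-terminal N, replace it with the RHS of M[N, lookahead] (the unique production whose predict set contains the lookahead).

Stack is shown with the top on the left.

Stack      Input      Action
----------------------------
Y $        e * * c $  output Y → A
A $        e * * c $  output A → L c
L c $      e * * c $  output L → e * *
e * * c $  e * * c $  match 'e'
* * c $    * * c $    match '*'
* c $      * c $      match '*'
c $        c $        match 'c'
$          $          accept

The string is accepted.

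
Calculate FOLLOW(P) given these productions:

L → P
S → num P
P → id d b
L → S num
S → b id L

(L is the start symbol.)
{ $, 'num' }

To compute FOLLOW(P), find every occurrence of P on a right-hand side N → α P β: add FIRST(β) \ {ε}, and if β is empty or nullable also add FOLLOW(N). Iterate to a fixed point.

In L → P: P is at the end, add FOLLOW(L)
In S → num P: P is at the end, add FOLLOW(S)

The FOLLOW sets referred to above (computed the same way, to a fixed point):
  FOLLOW(L) = { $, 'num' }
  FOLLOW(S) = { 'num' }

Taking the union: FOLLOW(P) = { $, 'num' }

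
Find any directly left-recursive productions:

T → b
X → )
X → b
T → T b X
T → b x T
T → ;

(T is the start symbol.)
Yes, T is left-recursive

Direct left recursion occurs when N → N α for some non-terminal N (the right-hand side begins with the left-hand side itself).

T → b: starts with b
X → ): starts with ')'
X → b: starts with b
T → T b X: LEFT RECURSIVE (starts with T)
T → b x T: starts with b
T → ;: starts with ';'

The grammar has direct left recursion on: T.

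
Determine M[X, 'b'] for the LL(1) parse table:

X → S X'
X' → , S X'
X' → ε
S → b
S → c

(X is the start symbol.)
To find M[X, 'b'], we find productions for X where 'b' is in the predict set (PREDICT(N → α) = (FIRST(α) \ {ε}) ∪ (FOLLOW(N) if α ⇒* ε)).

Relevant sets:
  FIRST(S) = { 'b', 'c' }

X → S X': PREDICT = { 'b', 'c' }
  'b' is in predict set, so this production goes in M[X, 'b']

M[X, 'b'] = X → S X'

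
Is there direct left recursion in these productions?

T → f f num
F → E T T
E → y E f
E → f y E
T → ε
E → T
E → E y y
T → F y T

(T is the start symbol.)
Direct left recursion occurs when N → N α for some non-terminal N (the right-hand side begins with the left-hand side itself).

T → f f num: starts with f
F → E T T: starts with E
E → y E f: starts with y
E → f y E: starts with f
T → ε: starts with ε
E → T: starts with T
E → E y y: LEFT RECURSIVE (starts with E)
T → F y T: starts with F

The grammar has direct left recursion on: E.

Answer: Yes, E is left-recursive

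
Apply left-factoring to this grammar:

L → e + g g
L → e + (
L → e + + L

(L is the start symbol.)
Left-factoring transforms A → αβ₁ | αβ₂ into A → αA' and A' → β₁ | β₂
(α is the longest common prefix among the alternatives). Repeat until
no nonterminal has two alternatives with a common prefix.

Round 1: L has alternatives sharing prefix 'e +'. Introduce L': L → e + L'
  Add: L' → g g
  Add: L' → (
  Add: L' → + L

No remaining common prefixes — done.

Resulting grammar:
L → e + L'
L' → g g
L' → (
L' → + L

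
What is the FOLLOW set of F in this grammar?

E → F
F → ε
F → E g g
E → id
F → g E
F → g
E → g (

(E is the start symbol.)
To compute FOLLOW(F), find every occurrence of F on a right-hand side N → α F β: add FIRST(β) \ {ε}, and if β is empty or nullable also add FOLLOW(N). Iterate to a fixed point.

In E → F: F is at the end, add FOLLOW(E)

The FOLLOW sets referred to above (computed the same way, to a fixed point):
  FOLLOW(E) = { $, 'g' }

Taking the union: FOLLOW(F) = { $, 'g' }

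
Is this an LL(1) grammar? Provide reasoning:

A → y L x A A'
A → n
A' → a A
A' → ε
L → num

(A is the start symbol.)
No. Predict set conflict for A': { 'a' }

A grammar is LL(1) if for each non-terminal N with multiple productions, the predict sets of those productions are pairwise disjoint, where PREDICT(N → α) = (FIRST(α) \ {ε}) ∪ (FOLLOW(N) if α ⇒* ε).

Relevant sets:
  FOLLOW(A') = { $, 'a' }

For A:
  PREDICT(A → y L x A A') = { 'y' }
  PREDICT(A → n) = { 'n' }
For A':
  PREDICT(A' → a A) = { 'a' }
  PREDICT(A' → ε) = { $, 'a' }
L has a single production, so nothing to check there.

Conflict found: Predict set conflict for A': { 'a' }
The grammar is NOT LL(1).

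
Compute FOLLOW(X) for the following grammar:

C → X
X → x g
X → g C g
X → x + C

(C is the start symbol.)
{ $, 'g' }

In C → X: X is at the end, add FOLLOW(C)

The FOLLOW sets referred to above (computed the same way, to a fixed point):
  FOLLOW(C) = { $, 'g' }

Taking the union: FOLLOW(X) = { $, 'g' }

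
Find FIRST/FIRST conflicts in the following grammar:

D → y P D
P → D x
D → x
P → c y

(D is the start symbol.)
No FIRST/FIRST conflicts.

A FIRST/FIRST conflict occurs when two productions N → α and N → β for the same non-terminal have FIRST(α) ∩ FIRST(β) ≠ ∅ (with ε ∈ FIRST of a nullable right-hand side, so two nullable alternatives also conflict).

FIRST sets of the non-terminals at (or reachable through a nullable prefix from) the front of some alternative:
  FIRST(D) = { 'x', 'y' }

Productions for D:
  D → y P D: FIRST = { 'y' }
  D → x: FIRST = { 'x' }
Productions for P:
  P → D x: FIRST = { 'x', 'y' }
  P → c y: FIRST = { 'c' }

All alternatives of each non-terminal have pairwise disjoint FIRST sets.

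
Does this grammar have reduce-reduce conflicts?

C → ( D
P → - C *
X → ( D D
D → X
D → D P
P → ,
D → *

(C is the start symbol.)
Augment with C' → C and build the canonical LR(0) collection (I0 = CLOSURE({[C' → . C]}), then GOTO on every symbol after a dot until no new states appear). It has 14 states:
  I0: { [C → . ( D], [C' → . C] }  — shift
  I1: { [C → ( . D], [D → . *], [D → . D P], [D → . X], [X → . ( D D] }  — shift
  I2: { [C' → C .] }  — accept
  I3: { [D → . *], [D → . D P], [D → . X], [X → ( . D D], [X → . ( D D] }  — shift
  I4: { [D → * .] }  — reduce
  I5: { [C → ( D .], [D → D . P], [P → . ,], [P → . - C *] }  — shift, reduce
  I6: { [D → X .] }  — reduce
  I7: { [P → , .] }  — reduce
  I8: { [C → . ( D], [P → - . C *] }  — shift
  I9: { [D → D P .] }  — reduce
  I10: { [P → - C . *] }  — shift
  I11: { [P → - C * .] }  — reduce
  I12: { [D → . *], [D → . D P], [D → . X], [D → D . P], [P → . ,], [P → . - C *], [X → ( D . D], [X → . ( D D] }  — shift
  I13: { [D → D . P], [P → . ,], [P → . - C *], [X → ( D D .] }  — shift, reduce

No state contains more than one complete item.

Answer: No reduce-reduce conflicts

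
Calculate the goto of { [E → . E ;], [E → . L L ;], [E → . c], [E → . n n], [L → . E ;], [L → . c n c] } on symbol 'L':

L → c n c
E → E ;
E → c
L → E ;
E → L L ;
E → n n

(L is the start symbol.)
{ [E → . E ;], [E → . L L ;], [E → . c], [E → . n n], [E → L . L ;], [L → . E ;], [L → . c n c] }

GOTO(I, 'L') = CLOSURE({ [A → αX.β] : [A → α.Xβ] ∈ I, X = 'L' })

Items with dot before 'L', with the dot advanced:
  [E → . L L ;] → [E → L . L ;]
Closure of the advanced items:
  [E → L . L ;] has the dot before L: add [L → . c n c], [L → . E ;]
  [L → . E ;] has the dot before E: add [E → . E ;], [E → . c], [E → . L L ;], [E → . n n]

GOTO = { [E → . E ;], [E → . L L ;], [E → . c], [E → . n n], [E → L . L ;], [L → . E ;], [L → . c n c] }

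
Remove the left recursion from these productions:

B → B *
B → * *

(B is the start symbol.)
B is directly left-recursive. The standard transformation for
  A → A α₁ | ... | A α_m | β₁ | ... | β_n
is
  A  → β₁ A' | ... | β_n A'
  A' → α₁ A' | ... | α_m A' | ε

B → * * becomes B → * * B'
B → B * becomes B' → * B'
Add B' → ε

Resulting grammar:
B → * * B'
B' → * B'
B' → ε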